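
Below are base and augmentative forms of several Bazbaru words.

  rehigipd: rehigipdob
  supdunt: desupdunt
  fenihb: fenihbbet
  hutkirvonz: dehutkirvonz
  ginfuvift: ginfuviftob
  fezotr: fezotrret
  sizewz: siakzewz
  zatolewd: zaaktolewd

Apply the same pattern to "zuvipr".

"zuvipr" has second-to-last letter 'p'. The one such stem in the data (rehigipd → rehigipdob) adds -ob, so the same rule applies.
The other patterns: stems whose second-to-last letter is 'n' add the prefix de-; stems whose second-to-last letter is 'w' insert -ak- after the first vowel; stems whose second-to-last letter is 'h' or 't' double the final consonant and add -et.
So zuvipr → zuviprob.

zuviprob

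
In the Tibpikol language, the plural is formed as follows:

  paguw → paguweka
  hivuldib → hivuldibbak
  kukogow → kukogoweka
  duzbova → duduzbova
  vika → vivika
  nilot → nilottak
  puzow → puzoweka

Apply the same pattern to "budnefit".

budnefittak

"budnefit" ends in -t. The one such stem in the data (nilot → nilottak) doubles the final consonant and adds -ak (as does hivuldib), so the same rule applies.
The other patterns: stems ending in -a repeat the first consonant+vowel as a prefix; stems ending in -w add -eka.
So budnefit → budnefittak.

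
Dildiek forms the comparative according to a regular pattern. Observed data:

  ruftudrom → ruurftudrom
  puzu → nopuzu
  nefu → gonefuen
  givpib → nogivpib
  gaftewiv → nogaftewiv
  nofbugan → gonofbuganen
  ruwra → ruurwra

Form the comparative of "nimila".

"nimila" begins with n-. The stems beginning with n- (nefu → gonefuen, nofbugan → gonofbuganen) add go- … -en around the stem.
The other patterns: stems beginning with r- insert -ur- after the first vowel; stems beginning with g- or p- add the prefix no-.
So nimila → gonimilaen.

gonimilaen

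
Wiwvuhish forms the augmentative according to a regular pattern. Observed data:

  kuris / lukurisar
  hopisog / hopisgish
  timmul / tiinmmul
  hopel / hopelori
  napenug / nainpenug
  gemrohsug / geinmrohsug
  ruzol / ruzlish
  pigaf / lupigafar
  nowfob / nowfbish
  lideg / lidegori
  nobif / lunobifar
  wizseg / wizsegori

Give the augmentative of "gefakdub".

geinfakdub

timmul and hopel both end in -l yet inflect differently (tiinmmul, hopelori), so the final letter is not what conditions the rule; the last vowel is.
"gefakdub" has last vowel 'u'. The stems whose last vowel is 'u' (napenug → nainpenug, gemrohsug → geinmrohsug, timmul → tiinmmul) insert -in- after the first vowel.
So gefakdub → geinfakdub.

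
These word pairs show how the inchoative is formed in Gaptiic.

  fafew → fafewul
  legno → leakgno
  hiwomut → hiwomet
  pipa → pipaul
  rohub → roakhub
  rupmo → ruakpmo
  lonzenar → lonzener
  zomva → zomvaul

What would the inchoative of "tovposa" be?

pipa and lonzenar both have last vowel 'a' yet inflect differently (pipaul, lonzener), so the last vowel is not what conditions the rule; the final letter is.
"tovposa" ends in -a. The stems ending in -a (pipa → pipaul, zomva → zomvaul) add -ul.
So tovposa → tovposaul.

tovposaul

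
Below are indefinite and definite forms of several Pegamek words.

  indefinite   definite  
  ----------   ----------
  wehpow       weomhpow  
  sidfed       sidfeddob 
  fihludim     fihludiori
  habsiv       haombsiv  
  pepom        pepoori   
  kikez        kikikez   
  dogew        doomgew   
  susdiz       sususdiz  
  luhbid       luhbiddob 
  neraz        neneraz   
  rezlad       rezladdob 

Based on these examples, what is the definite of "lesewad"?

susdiz and luhbid both have last vowel 'i' yet inflect differently (sususdiz, luhbiddob), so the last vowel is not what conditions the rule; the final letter is.
"lesewad" ends in -d. The stems ending in -d (luhbid → luhbiddob, rezlad → rezladdob, sidfed → sidfeddob) double the final consonant and add -ob.
The other patterns: stems ending in -z repeat the first consonant+vowel as a prefix; stems ending in -m drop the final letter and add -ori; stems ending in -v or -w insert -om- after the first vowel.
So lesewad → lesewaddob.

lesewaddob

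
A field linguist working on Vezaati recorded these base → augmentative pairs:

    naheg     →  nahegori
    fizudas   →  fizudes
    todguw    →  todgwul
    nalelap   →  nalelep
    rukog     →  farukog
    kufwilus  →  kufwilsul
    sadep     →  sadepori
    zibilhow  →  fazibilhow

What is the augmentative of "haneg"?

naheg and rukog both end in -g yet inflect differently (nahegori, farukog), so the final letter is not what conditions the rule; the last vowel is.
"haneg" has last vowel 'e'. The stems whose last vowel is 'e' (sadep → sadepori, naheg → nahegori) add -ori.
The other patterns: stems whose last vowel is 'o' add the prefix fa-; stems whose last vowel is 'a' change the last vowel to 'e'; stems whose last vowel is 'u' delete the last vowel and add -ul.
So haneg → hanegori.

hanegori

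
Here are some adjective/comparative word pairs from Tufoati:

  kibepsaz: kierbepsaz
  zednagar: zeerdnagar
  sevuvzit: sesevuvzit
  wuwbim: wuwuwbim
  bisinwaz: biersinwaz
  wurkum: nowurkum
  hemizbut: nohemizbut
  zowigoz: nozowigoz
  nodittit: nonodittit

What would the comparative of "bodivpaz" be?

boerdivpaz

hemizbut and sevuvzit both end in -t yet inflect differently (nohemizbut, sesevuvzit), so the final letter is not what conditions the rule; the last vowel is.
"bodivpaz" has last vowel 'a'. The stems whose last vowel is 'a' (kibepsaz → kierbepsaz, zednagar → zeerdnagar, bisinwaz → biersinwaz) insert -er- after the first vowel.
So bodivpaz → boerdivpaz.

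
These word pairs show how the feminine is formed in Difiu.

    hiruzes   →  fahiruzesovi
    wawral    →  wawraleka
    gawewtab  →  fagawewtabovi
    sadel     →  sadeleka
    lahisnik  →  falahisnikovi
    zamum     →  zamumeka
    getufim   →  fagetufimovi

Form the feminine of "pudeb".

pudebeka

"pudeb" has 2 vowels. The stems with 2 vowels (zamum → zamumeka, wawral → wawraleka, sadel → sadeleka) add -eka.
The other pattern: stems with 3 vowels add fa- … -ovi around the stem.
So pudeb → pudebeka.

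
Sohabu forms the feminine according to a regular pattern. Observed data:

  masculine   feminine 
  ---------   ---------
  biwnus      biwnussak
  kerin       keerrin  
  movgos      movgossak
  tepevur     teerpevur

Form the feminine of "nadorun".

"nadorun" ends in -n. The one such stem in the data (kerin → keerrin) inserts -er- after the first vowel (as does tepevur), so the same rule applies.
So nadorun → naerdorun.

naerdorun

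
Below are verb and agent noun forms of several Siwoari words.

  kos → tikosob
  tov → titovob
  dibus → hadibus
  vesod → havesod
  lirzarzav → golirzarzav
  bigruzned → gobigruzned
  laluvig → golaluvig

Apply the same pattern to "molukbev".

"molukbev" has 3 vowels. The stems with 3 vowels (lirzarzav → golirzarzav, bigruzned → gobigruzned, laluvig → golaluvig) add the prefix go-.
So molukbev → gomolukbev.

gomolukbev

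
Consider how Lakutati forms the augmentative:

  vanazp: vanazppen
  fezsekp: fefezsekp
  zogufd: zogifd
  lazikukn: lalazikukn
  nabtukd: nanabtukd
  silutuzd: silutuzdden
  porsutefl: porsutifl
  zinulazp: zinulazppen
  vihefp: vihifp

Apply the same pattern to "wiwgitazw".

"wiwgitazw" has second-to-last letter 'z'. The stems whose second-to-last letter is 'z' (vanazp → vanazppen, zinulazp → zinulazppen, silutuzd → silutuzdden) double the final consonant and add -en.
So wiwgitazw → wiwgitazwwen.

wiwgitazwwen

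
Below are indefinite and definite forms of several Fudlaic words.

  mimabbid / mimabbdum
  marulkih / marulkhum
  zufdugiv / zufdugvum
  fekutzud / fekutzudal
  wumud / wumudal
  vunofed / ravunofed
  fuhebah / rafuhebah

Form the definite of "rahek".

rarahek

"rahek" has last vowel 'e'. The one such stem in the data (vunofed → ravunofed) adds the prefix ra-, so the same rule applies.
The other patterns: stems whose last vowel is 'i' delete the last vowel and add -um; stems whose last vowel is 'u' add -al.
So rahek → rarahek.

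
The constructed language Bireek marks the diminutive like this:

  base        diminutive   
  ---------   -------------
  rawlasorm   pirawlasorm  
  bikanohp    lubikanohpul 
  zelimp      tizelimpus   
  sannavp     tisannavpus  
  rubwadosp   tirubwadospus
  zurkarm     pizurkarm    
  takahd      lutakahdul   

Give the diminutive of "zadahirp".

pizadahirp

bikanohp and zelimp both end in -p yet inflect differently (lubikanohpul, tizelimpus), so the final letter is not what conditions the rule; the second-to-last letter is.
"zadahirp" has second-to-last letter 'r'. The stems whose second-to-last letter is 'r' (zurkarm → pizurkarm, rawlasorm → pirawlasorm) add the prefix pi-.
So zadahirp → pizadahirp.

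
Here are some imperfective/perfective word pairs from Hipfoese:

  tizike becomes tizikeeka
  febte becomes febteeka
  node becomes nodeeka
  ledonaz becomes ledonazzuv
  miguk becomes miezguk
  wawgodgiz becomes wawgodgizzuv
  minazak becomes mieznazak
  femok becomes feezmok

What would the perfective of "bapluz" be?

minazak and ledonaz both have last vowel 'a' yet inflect differently (mieznazak, ledonazzuv), so the last vowel is not what conditions the rule; the final letter is.
"bapluz" ends in -z. The stems ending in -z (ledonaz → ledonazzuv, wawgodgiz → wawgodgizzuv) double the final consonant and add -uv.
The other patterns: stems ending in -k insert -ez- after the first vowel; stems ending in -e add -eka.
So bapluz → bapluzzuv.

bapluzzuv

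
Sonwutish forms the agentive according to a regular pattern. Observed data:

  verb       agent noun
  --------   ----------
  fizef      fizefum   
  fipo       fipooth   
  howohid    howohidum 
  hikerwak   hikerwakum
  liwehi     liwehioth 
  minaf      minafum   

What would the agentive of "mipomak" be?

liwehi and howohid both have last vowel 'i' yet inflect differently (liwehioth, howohidum), so the last vowel is not what conditions the rule; whether the stem ends in a vowel or a consonant is.
"mipomak" ends in a consonant. The stems ending in a consonant (hikerwak → hikerwakum, minaf → minafum, howohid → howohidum) add -um.
So mipomak → mipomakum.

mipomakum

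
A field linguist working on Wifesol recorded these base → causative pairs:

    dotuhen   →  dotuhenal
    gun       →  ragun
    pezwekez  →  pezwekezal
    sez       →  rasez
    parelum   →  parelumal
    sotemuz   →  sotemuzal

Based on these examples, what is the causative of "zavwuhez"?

zavwuhezal

sotemuz and sez both end in -z yet inflect differently (sotemuzal, rasez), so the final letter is not what conditions the rule; the number of vowels is.
"zavwuhez" has 3 vowels. The stems with 3 vowels (sotemuz → sotemuzal, pezwekez → pezwekezal, dotuhen → dotuhenal) add -al.
The other pattern: stems with 1 vowel add the prefix ra-.
So zavwuhez → zavwuhezal.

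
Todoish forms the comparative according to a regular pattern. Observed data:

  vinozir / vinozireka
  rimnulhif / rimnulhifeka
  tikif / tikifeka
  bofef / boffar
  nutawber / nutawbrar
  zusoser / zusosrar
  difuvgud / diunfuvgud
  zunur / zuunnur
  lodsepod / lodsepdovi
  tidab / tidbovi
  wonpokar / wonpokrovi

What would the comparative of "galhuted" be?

rimnulhif and bofef both end in -f yet inflect differently (rimnulhifeka, boffar), so the final letter is not what conditions the rule; the last vowel is.
"galhuted" has last vowel 'e'. The stems whose last vowel is 'e' (bofef → boffar, nutawber → nutawbrar, zusoser → zusosrar) delete the last vowel and add -ar.
So galhuted → galhutdar.

galhutdar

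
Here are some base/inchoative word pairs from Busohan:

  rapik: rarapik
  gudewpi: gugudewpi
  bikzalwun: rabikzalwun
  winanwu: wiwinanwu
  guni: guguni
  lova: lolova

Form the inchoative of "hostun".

rahostun

winanwu and bikzalwun both have last vowel 'u' yet inflect differently (wiwinanwu, rabikzalwun), so the last vowel is not what conditions the rule; whether the stem ends in a vowel or a consonant is.
"hostun" ends in a consonant. The stems ending in a consonant (bikzalwun → rabikzalwun, rapik → rarapik) add the prefix ra-.
So hostun → rahostun.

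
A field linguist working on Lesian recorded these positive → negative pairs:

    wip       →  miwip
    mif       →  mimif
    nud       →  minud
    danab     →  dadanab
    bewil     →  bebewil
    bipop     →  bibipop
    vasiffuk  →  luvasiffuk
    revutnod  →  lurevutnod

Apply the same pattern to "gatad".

wip and bipop both end in -p yet inflect differently (miwip, bibipop), so the final letter is not what conditions the rule; the number of vowels is.
"gatad" has 2 vowels. The stems with 2 vowels (danab → dadanab, bewil → bebewil, bipop → bibipop) repeat the first consonant+vowel as a prefix.
The other patterns: stems with 1 vowel add the prefix mi-; stems with 3 vowels add the prefix lu-.
So gatad → gagatad.

gagatad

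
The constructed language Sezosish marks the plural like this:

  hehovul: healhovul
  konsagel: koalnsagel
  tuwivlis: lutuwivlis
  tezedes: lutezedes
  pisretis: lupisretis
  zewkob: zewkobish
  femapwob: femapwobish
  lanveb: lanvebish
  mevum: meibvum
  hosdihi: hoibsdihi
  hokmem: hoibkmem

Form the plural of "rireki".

riibreki

konsagel and tezedes both have last vowel 'e' yet inflect differently (koalnsagel, lutezedes), so the last vowel is not what conditions the rule; the final letter is.
"rireki" ends in -i. The one such stem in the data (hosdihi → hoibsdihi) inserts -ib- after the first vowel (as do mevum, hokmem), so the same rule applies.
The other patterns: stems ending in -l insert -al- after the first vowel; stems ending in -s add the prefix lu-; stems ending in -b add -ish.
So rireki → riibreki.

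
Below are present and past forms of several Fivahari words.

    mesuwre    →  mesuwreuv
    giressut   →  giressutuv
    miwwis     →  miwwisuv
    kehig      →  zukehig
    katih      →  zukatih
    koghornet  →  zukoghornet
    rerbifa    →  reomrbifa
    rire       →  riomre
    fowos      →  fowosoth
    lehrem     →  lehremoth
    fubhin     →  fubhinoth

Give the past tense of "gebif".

giressut and koghornet both end in -t yet inflect differently (giressutuv, zukoghornet), so the final letter is not what conditions the rule; the first letter is.
"gebif" begins with g-. The one such stem in the data (giressut → giressutuv) adds -uv, so the same rule applies.
So gebif → gebifuv.

gebifuv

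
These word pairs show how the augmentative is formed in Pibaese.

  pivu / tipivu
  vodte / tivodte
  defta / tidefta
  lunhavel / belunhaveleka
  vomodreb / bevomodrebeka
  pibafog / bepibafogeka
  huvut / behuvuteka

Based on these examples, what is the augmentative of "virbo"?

"virbo" ends in a vowel. The stems ending in a vowel (pivu → tipivu, vodte → tivodte, defta → tidefta) add the prefix ti-.
So virbo → tivirbo.

tivirbo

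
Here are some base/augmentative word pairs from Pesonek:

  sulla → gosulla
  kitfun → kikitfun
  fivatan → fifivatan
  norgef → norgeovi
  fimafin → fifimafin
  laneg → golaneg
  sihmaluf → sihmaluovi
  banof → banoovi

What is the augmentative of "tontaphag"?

gotontaphag

kitfun and sihmaluf both have last vowel 'u' yet inflect differently (kikitfun, sihmaluovi), so the last vowel is not what conditions the rule; the final letter is.
"tontaphag" ends in -g. The one such stem in the data (laneg → golaneg) adds the prefix go-, so the same rule applies.
The other patterns: stems ending in -n repeat the first consonant+vowel as a prefix; stems ending in -f drop the final letter and add -ovi.
So tontaphag → gotontaphag.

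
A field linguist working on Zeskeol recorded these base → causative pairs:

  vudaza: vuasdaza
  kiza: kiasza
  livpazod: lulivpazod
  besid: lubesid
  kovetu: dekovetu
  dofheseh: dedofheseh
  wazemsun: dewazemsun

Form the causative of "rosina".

kiza and kovetu both begin with k- yet inflect differently (kiasza, dekovetu), so the first letter is not what conditions the rule; the final letter is.
"rosina" ends in -a. The stems ending in -a (vudaza → vuasdaza, kiza → kiasza) insert -as- after the first vowel.
The other patterns: stems ending in -d add the prefix lu-; stems ending in -h, -n or -u add the prefix de-.
So rosina → roassina.

roassina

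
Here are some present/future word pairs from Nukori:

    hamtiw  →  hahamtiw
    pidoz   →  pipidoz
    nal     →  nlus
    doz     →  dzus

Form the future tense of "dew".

dwus

pidoz and doz both end in -z yet inflect differently (pipidoz, dzus), so the final letter is not what conditions the rule; the number of vowels is.
"dew" has 1 vowel. The stems with 1 vowel (nal → nlus, doz → dzus) delete the last vowel and add -us.
The other pattern: stems with 2 vowels repeat the first consonant+vowel as a prefix.
So dew → dwus.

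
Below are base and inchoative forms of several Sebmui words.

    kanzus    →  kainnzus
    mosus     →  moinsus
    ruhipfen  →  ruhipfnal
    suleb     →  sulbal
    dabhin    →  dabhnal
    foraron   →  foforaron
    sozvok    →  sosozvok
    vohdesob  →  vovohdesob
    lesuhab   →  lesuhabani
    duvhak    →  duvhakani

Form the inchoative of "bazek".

ruhipfen and foraron both end in -n yet inflect differently (ruhipfnal, foforaron), so the final letter is not what conditions the rule; the last vowel is.
"bazek" has last vowel 'e'. The stems whose last vowel is 'e' (ruhipfen → ruhipfnal, suleb → sulbal) delete the last vowel and add -al.
The other patterns: stems whose last vowel is 'u' insert -in- after the first vowel; stems whose last vowel is 'o' repeat the first consonant+vowel as a prefix; stems whose last vowel is 'a' add -ani.
So bazek → bazkal.

bazkal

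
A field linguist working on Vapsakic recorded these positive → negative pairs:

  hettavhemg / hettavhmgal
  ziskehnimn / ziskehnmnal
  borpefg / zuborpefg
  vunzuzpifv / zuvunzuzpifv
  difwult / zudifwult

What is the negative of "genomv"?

hettavhemg and borpefg both end in -g yet inflect differently (hettavhmgal, zuborpefg), so the final letter is not what conditions the rule; the second-to-last letter is.
"genomv" has second-to-last letter 'm'. The stems whose second-to-last letter is 'm' (hettavhemg → hettavhmgal, ziskehnimn → ziskehnmnal) delete the last vowel and add -al.
The other pattern: stems whose second-to-last letter is 'f' or 'l' add the prefix zu-.
So genomv → genmval.

genmval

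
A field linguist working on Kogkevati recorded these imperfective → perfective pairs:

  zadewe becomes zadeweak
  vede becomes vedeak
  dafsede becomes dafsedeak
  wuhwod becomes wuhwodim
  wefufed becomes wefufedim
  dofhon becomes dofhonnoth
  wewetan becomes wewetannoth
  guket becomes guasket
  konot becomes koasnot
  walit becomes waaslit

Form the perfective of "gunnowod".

gunnowodim

zadewe and wefufed both have last vowel 'e' yet inflect differently (zadeweak, wefufedim), so the last vowel is not what conditions the rule; the final letter is.
"gunnowod" ends in -d. The stems ending in -d (wuhwod → wuhwodim, wefufed → wefufedim) add -im.
So gunnowod → gunnowodim.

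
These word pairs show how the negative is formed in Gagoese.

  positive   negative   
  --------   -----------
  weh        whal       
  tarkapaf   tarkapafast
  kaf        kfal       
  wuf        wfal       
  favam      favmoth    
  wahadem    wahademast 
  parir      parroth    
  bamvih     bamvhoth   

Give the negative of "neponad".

neponadast

weh and bamvih both end in -h yet inflect differently (whal, bamvhoth), so the final letter is not what conditions the rule; the number of vowels is.
"neponad" has 3 vowels. The stems with 3 vowels (tarkapaf → tarkapafast, wahadem → wahademast) add -ast.
So neponad → neponadast.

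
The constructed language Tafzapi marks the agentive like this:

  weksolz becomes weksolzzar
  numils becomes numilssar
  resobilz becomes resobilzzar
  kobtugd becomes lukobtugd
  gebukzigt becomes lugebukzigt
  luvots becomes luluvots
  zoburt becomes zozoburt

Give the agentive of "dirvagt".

numils and luvots both end in -s yet inflect differently (numilssar, luluvots), so the final letter is not what conditions the rule; the second-to-last letter is.
"dirvagt" has second-to-last letter 'g'. The stems whose second-to-last letter is 'g' (kobtugd → lukobtugd, gebukzigt → lugebukzigt) add the prefix lu-.
So dirvagt → ludirvagt.

ludirvagt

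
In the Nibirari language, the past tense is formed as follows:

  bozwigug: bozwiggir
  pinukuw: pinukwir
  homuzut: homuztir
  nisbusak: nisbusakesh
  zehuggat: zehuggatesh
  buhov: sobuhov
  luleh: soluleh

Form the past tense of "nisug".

nisgir

homuzut and zehuggat both end in -t yet inflect differently (homuztir, zehuggatesh), so the final letter is not what conditions the rule; the last vowel is.
"nisug" has last vowel 'u'. The stems whose last vowel is 'u' (bozwigug → bozwiggir, pinukuw → pinukwir, homuzut → homuztir) delete the last vowel and add -ir.
The other patterns: stems whose last vowel is 'a' add -esh; stems whose last vowel is 'e' or 'o' add the prefix so-.
So nisug → nisgir.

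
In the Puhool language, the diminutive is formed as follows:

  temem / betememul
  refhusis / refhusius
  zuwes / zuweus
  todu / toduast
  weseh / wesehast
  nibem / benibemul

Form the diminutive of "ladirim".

zuwes and temem both have last vowel 'e' yet inflect differently (zuweus, betememul), so the last vowel is not what conditions the rule; the final letter is.
"ladirim" ends in -m. The stems ending in -m (temem → betememul, nibem → benibemul) add be- … -ul around the stem.
So ladirim → beladirimul.

beladirimul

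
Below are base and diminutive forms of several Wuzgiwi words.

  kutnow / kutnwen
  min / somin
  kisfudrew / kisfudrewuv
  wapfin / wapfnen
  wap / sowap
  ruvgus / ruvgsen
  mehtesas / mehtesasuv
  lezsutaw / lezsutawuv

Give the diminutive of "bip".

min and wapfin both end in -n yet inflect differently (somin, wapfnen), so the final letter is not what conditions the rule; the number of vowels is.
"bip" has 1 vowel. The stems with 1 vowel (min → somin, wap → sowap) add the prefix so-.
The other patterns: stems with 2 vowels delete the last vowel and add -en; stems with 3 vowels add -uv.
So bip → sobip.

sobip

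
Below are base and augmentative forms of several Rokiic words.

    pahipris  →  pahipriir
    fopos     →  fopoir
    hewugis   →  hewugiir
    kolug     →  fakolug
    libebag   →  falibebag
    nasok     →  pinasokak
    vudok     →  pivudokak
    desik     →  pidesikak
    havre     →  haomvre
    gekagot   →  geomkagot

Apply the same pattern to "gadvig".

fagadvig

fopos and nasok both have last vowel 'o' yet inflect differently (fopoir, pinasokak), so the last vowel is not what conditions the rule; the final letter is.
"gadvig" ends in -g. The stems ending in -g (kolug → fakolug, libebag → falibebag) add the prefix fa-.
So gadvig → fagadvig.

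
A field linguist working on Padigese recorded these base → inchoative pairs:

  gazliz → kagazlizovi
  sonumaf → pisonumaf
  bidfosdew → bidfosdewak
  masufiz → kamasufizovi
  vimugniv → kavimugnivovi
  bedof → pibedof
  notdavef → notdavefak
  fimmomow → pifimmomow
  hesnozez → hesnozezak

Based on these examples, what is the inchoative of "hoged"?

"hoged" has last vowel 'e'. The stems whose last vowel is 'e' (notdavef → notdavefak, bidfosdew → bidfosdewak, hesnozez → hesnozezak) add -ak.
The other patterns: stems whose last vowel is 'i' add ka- … -ovi around the stem; stems whose last vowel is 'a' or 'o' add the prefix pi-.
So hoged → hogedak.

hogedak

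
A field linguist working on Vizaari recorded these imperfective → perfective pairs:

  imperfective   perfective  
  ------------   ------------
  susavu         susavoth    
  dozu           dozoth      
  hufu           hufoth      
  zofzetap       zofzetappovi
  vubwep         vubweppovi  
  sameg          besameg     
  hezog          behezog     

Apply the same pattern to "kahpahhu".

kahpahhoth

vubwep and sameg both have last vowel 'e' yet inflect differently (vubweppovi, besameg), so the last vowel is not what conditions the rule; the final letter is.
"kahpahhu" ends in -u. The stems ending in -u (hufu → hufoth, susavu → susavoth, dozu → dozoth) drop the final letter and add -oth.
So kahpahhu → kahpahhoth.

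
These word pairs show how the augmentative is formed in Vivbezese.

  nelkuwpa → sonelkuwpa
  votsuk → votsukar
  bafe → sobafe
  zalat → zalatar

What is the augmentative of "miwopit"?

miwopitar

"miwopit" ends in a consonant. The stems ending in a consonant (zalat → zalatar, votsuk → votsukar) add -ar.
So miwopit → miwopitar.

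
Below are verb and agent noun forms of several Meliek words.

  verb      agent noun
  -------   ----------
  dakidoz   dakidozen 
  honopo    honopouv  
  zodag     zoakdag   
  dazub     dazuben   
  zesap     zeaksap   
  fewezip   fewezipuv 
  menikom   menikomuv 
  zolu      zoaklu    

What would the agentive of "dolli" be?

zesap and fewezip both end in -p yet inflect differently (zeaksap, fewezipuv), so the final letter is not what conditions the rule; the first letter is.
"dolli" begins with d-. The stems beginning with d- (dazub → dazuben, dakidoz → dakidozen) add -en.
The other patterns: stems beginning with z- insert -ak- after the first vowel; stems beginning with f-, h- or m- add -uv.
So dolli → dollien.

dollien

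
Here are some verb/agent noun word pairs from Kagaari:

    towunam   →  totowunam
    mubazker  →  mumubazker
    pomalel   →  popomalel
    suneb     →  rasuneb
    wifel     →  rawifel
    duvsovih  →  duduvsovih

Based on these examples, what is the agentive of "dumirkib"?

dudumirkib

pomalel and wifel both end in -l yet inflect differently (popomalel, rawifel), so the final letter is not what conditions the rule; the number of vowels is.
"dumirkib" has 3 vowels. The stems with 3 vowels (duvsovih → duduvsovih, towunam → totowunam, pomalel → popomalel) repeat the first consonant+vowel as a prefix.
The other pattern: stems with 2 vowels add the prefix ra-.
So dumirkib → dudumirkib.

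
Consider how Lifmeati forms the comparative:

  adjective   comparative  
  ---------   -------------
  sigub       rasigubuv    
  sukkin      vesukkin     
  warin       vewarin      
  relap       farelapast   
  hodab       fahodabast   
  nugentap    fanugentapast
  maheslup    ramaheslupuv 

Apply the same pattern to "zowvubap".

sigub and hodab both end in -b yet inflect differently (rasigubuv, fahodabast), so the final letter is not what conditions the rule; the last vowel is.
"zowvubap" has last vowel 'a'. The stems whose last vowel is 'a' (hodab → fahodabast, relap → farelapast, nugentap → fanugentapast) add fa- … -ast around the stem.
The other patterns: stems whose last vowel is 'u' add ra- … -uv around the stem; stems whose last vowel is 'i' add the prefix ve-.
So zowvubap → fazowvubapast.

fazowvubapast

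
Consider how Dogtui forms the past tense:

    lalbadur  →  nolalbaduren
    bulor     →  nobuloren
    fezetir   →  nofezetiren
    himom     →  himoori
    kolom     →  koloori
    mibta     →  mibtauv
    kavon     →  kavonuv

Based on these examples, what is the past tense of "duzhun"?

bulor and himom both have last vowel 'o' yet inflect differently (nobuloren, himoori), so the last vowel is not what conditions the rule; the final letter is.
"duzhun" ends in -n. The one such stem in the data (kavon → kavonuv) adds -uv, so the same rule applies.
So duzhun → duzhunuv.

duzhunuv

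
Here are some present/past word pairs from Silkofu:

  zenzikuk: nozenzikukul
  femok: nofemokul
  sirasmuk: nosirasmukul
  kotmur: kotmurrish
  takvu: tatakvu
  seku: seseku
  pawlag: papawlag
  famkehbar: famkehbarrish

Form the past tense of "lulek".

zenzikuk and takvu both have last vowel 'u' yet inflect differently (nozenzikukul, tatakvu), so the last vowel is not what conditions the rule; the final letter is.
"lulek" ends in -k. The stems ending in -k (femok → nofemokul, zenzikuk → nozenzikukul, sirasmuk → nosirasmukul) add no- … -ul around the stem.
The other patterns: stems ending in -g or -u repeat the first consonant+vowel as a prefix; stems ending in -r double the final consonant and add -ish.
So lulek → nolulekul.

nolulekul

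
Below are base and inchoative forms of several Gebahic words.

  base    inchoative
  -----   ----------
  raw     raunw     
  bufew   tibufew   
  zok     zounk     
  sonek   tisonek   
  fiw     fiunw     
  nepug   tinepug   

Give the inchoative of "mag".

maung

sonek and zok both end in -k yet inflect differently (tisonek, zounk), so the final letter is not what conditions the rule; the number of vowels is.
"mag" has 1 vowel. The stems with 1 vowel (zok → zounk, fiw → fiunw, raw → raunw) insert -un- after the first vowel.
The other pattern: stems with 2 vowels add the prefix ti-.
So mag → maung.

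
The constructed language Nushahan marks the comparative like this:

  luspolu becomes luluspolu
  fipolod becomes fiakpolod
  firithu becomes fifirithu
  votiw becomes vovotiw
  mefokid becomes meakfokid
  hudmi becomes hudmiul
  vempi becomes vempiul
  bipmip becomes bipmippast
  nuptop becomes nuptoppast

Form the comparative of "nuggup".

"nuggup" ends in -p. The stems ending in -p (nuptop → nuptoppast, bipmip → bipmippast) double the final consonant and add -ast.
The other patterns: stems ending in -u or -w repeat the first consonant+vowel as a prefix; stems ending in -d insert -ak- after the first vowel; stems ending in -i add -ul.
So nuggup → nugguppast.

nugguppast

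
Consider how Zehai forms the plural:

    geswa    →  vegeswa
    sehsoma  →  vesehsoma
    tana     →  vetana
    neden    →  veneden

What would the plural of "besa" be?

vebesa

Every pair shown (geswa → vegeswa, sehsoma → vesehsoma, tana → vetana, …) follows the same rule: add the prefix ve-.
So besa → vebesa.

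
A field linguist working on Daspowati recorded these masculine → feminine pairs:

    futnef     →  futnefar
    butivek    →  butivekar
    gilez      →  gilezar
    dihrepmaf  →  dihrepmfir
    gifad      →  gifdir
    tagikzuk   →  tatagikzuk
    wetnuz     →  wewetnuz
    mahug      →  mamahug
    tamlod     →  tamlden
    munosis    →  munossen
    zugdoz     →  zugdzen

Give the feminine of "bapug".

babapug

"bapug" has last vowel 'u'. The stems whose last vowel is 'u' (tagikzuk → tatagikzuk, wetnuz → wewetnuz, mahug → mamahug) repeat the first consonant+vowel as a prefix.
So bapug → babapug.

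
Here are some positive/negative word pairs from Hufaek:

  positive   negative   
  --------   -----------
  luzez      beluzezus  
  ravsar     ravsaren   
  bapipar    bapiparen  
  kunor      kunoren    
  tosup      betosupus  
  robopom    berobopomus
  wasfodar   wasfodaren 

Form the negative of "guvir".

guviren

kunor and robopom both have last vowel 'o' yet inflect differently (kunoren, berobopomus), so the last vowel is not what conditions the rule; the final letter is.
"guvir" ends in -r. The stems ending in -r (kunor → kunoren, ravsar → ravsaren, wasfodar → wasfodaren) add -en.
The other pattern: stems ending in -m, -p or -z add be- … -us around the stem.
So guvir → guviren.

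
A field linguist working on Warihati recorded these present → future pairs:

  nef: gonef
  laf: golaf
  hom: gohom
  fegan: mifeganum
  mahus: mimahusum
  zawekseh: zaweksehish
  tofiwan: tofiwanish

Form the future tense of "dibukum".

fegan and tofiwan both end in -n yet inflect differently (mifeganum, tofiwanish), so the final letter is not what conditions the rule; the number of vowels is.
"dibukum" has 3 vowels. The stems with 3 vowels (zawekseh → zaweksehish, tofiwan → tofiwanish) add -ish.
So dibukum → dibukumish.

dibukumish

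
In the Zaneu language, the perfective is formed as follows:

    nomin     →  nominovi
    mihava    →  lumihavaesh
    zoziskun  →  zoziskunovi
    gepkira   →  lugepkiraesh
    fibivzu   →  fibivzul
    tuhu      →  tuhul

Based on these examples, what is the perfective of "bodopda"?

lubodopdaesh

tuhu and zoziskun both have last vowel 'u' yet inflect differently (tuhul, zoziskunovi), so the last vowel is not what conditions the rule; the final letter is.
"bodopda" ends in -a. The stems ending in -a (gepkira → lugepkiraesh, mihava → lumihavaesh) add lu- … -esh around the stem.
So bodopda → lubodopdaesh.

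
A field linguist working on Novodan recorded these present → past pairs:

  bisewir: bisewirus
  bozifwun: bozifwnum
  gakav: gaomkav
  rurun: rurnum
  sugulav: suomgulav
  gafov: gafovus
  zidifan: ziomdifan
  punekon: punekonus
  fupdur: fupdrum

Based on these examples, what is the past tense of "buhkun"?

buhknum

gafov and sugulav both end in -v yet inflect differently (gafovus, suomgulav), so the final letter is not what conditions the rule; the last vowel is.
"buhkun" has last vowel 'u'. The stems whose last vowel is 'u' (bozifwun → bozifwnum, fupdur → fupdrum, rurun → rurnum) delete the last vowel and add -um.
The other patterns: stems whose last vowel is 'i' or 'o' add -us; stems whose last vowel is 'a' insert -om- after the first vowel.
So buhkun → buhknum.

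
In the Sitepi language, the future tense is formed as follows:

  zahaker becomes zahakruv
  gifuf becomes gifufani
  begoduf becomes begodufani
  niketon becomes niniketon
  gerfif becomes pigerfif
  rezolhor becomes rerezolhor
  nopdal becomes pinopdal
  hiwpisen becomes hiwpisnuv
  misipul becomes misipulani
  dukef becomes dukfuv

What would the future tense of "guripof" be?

guguripof

gerfif and dukef both end in -f yet inflect differently (pigerfif, dukfuv), so the final letter is not what conditions the rule; the last vowel is.
"guripof" has last vowel 'o'. The stems whose last vowel is 'o' (rezolhor → rerezolhor, niketon → niniketon) repeat the first consonant+vowel as a prefix.
So guripof → guguripof.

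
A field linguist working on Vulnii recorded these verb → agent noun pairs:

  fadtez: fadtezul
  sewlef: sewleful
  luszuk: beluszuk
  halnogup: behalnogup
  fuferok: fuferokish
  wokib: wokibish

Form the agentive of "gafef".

gafeful

"gafef" has last vowel 'e'. The stems whose last vowel is 'e' (fadtez → fadtezul, sewlef → sewleful) add -ul.
The other patterns: stems whose last vowel is 'u' add the prefix be-; stems whose last vowel is 'i' or 'o' add -ish.
So gafef → gafeful.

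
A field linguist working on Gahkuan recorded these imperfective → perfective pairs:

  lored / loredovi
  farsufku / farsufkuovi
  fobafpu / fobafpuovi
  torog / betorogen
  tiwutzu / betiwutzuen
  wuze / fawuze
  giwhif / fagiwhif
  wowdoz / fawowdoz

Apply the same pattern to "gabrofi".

farsufku and tiwutzu both end in -u yet inflect differently (farsufkuovi, betiwutzuen), so the final letter is not what conditions the rule; the first letter is.
"gabrofi" begins with g-. The one such stem in the data (giwhif → fagiwhif) adds the prefix fa-, so the same rule applies.
The other patterns: stems beginning with f- or l- add -ovi; stems beginning with t- add be- … -en around the stem.
So gabrofi → fagabrofi.

fagabrofi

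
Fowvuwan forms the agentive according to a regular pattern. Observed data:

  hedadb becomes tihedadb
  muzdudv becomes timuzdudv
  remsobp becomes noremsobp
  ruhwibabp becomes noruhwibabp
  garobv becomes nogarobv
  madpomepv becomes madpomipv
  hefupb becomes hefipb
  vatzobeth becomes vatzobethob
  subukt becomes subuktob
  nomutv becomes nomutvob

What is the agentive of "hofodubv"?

muzdudv and garobv both end in -v yet inflect differently (timuzdudv, nogarobv), so the final letter is not what conditions the rule; the second-to-last letter is.
"hofodubv" has second-to-last letter 'b'. The stems whose second-to-last letter is 'b' (remsobp → noremsobp, ruhwibabp → noruhwibabp, garobv → nogarobv) add the prefix no-.
The other patterns: stems whose second-to-last letter is 'd' add the prefix ti-; stems whose second-to-last letter is 'p' change the last vowel to 'i'; stems whose second-to-last letter is 'k' or 't' add -ob.
So hofodubv → nohofodubv.

nohofodubv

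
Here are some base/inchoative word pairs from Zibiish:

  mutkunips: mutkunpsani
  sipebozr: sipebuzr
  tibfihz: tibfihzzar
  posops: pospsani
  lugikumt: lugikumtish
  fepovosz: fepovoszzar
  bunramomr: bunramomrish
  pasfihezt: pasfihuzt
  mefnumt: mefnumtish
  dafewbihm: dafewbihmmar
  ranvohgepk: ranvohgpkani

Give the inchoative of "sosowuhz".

"sosowuhz" has second-to-last letter 'h'. The stems whose second-to-last letter is 'h' (tibfihz → tibfihzzar, dafewbihm → dafewbihmmar) double the final consonant and add -ar.
So sosowuhz → sosowuhzzar.

sosowuhzzar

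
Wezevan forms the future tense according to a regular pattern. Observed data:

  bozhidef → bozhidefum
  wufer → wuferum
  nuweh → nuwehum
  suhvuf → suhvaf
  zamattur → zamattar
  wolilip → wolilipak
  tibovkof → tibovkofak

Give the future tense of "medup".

medap

"medup" has last vowel 'u'. The stems whose last vowel is 'u' (suhvuf → suhvaf, zamattur → zamattar) change the last vowel to 'a'.
The other patterns: stems whose last vowel is 'e' add -um; stems whose last vowel is 'i' or 'o' add -ak.
So medup → medap.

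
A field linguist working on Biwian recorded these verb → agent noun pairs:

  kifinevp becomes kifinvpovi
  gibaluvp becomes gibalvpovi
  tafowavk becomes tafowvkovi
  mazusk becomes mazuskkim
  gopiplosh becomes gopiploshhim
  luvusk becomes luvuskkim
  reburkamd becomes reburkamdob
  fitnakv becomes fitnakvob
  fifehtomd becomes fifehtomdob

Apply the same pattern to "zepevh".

tafowavk and mazusk both end in -k yet inflect differently (tafowvkovi, mazuskkim), so the final letter is not what conditions the rule; the second-to-last letter is.
"zepevh" has second-to-last letter 'v'. The stems whose second-to-last letter is 'v' (kifinevp → kifinvpovi, gibaluvp → gibalvpovi, tafowavk → tafowvkovi) delete the last vowel and add -ovi.
So zepevh → zepvhovi.

zepvhovi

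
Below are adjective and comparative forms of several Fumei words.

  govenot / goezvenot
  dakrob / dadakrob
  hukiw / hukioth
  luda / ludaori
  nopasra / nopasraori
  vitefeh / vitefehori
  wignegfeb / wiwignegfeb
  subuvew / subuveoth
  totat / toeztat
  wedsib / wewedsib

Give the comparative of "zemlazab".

"zemlazab" ends in -b. The stems ending in -b (wignegfeb → wiwignegfeb, dakrob → dadakrob, wedsib → wewedsib) repeat the first consonant+vowel as a prefix.
So zemlazab → zezemlazab.

zezemlazab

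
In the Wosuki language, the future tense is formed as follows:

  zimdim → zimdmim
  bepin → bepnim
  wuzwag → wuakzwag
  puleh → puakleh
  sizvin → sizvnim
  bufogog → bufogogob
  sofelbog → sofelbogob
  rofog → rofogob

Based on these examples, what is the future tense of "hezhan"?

wuzwag and bufogog both end in -g yet inflect differently (wuakzwag, bufogogob), so the final letter is not what conditions the rule; the last vowel is.
"hezhan" has last vowel 'a'. The one such stem in the data (wuzwag → wuakzwag) inserts -ak- after the first vowel (as does puleh), so the same rule applies.
The other patterns: stems whose last vowel is 'i' delete the last vowel and add -im; stems whose last vowel is 'o' add -ob.
So hezhan → heakzhan.

heakzhan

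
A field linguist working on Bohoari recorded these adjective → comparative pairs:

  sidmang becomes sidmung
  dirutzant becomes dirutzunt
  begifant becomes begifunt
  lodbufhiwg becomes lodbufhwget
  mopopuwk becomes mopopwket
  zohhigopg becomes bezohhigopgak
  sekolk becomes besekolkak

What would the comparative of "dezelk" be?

sidmang and lodbufhiwg both end in -g yet inflect differently (sidmung, lodbufhwget), so the final letter is not what conditions the rule; the second-to-last letter is.
"dezelk" has second-to-last letter 'l'. The one such stem in the data (sekolk → besekolkak) adds be- … -ak around the stem, so the same rule applies.
The other patterns: stems whose second-to-last letter is 'n' change the last vowel to 'u'; stems whose second-to-last letter is 'w' delete the last vowel and add -et.
So dezelk → bedezelkak.

bedezelkak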